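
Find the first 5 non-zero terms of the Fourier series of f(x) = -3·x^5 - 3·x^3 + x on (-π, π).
(-682 - 6·π^4 + 114·π^2)·sin(x) + (-12·π^2 + 17 + 3·π^4)·sin(2·x) + (-2·π^4 - 26/27 + 22·π^2/9)·sin(3·x) + (-3·π^2/8 - 23/64 + 3·π^4/2)·sin(4·x) + (-6·π^4/5 - 6·π^2/25 + 286/625)·sin(5·x)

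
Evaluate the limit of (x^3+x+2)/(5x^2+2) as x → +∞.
This is an ∞/∞ indeterminate form as x → +∞.
Divide numerator and denominator by x^3 and let the lower-order terms vanish; the numerator's degree 3 exceeds the denominator's degree 2, so the quotient diverges.
Limit = ∞.

Final answer: ∞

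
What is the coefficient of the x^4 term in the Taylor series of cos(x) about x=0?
Expand to order 4: cos(x) = x^4/24 - x^2/2 + 1 + O(x^5).
The coefficient of x^4 is 1/24.

Final answer: 1/24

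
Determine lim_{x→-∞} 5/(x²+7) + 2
Evaluate the dominant behaviour as x → -∞; each term tends to a finite value or vanishes.
Limit = 2.

Final answer: 2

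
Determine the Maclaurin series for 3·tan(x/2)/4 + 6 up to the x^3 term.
x^3/32 + 3·x/8 + 6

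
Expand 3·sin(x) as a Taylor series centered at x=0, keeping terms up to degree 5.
x^5/40 - x^3/2 + 3·x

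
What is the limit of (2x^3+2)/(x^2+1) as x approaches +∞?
This is an ∞/∞ indeterminate form as x → +∞.
Divide numerator and denominator by x^3 and let the lower-order terms vanish; the numerator's degree 3 exceeds the denominator's degree 2, so the quotient diverges.
Limit = ∞.

Final answer: ∞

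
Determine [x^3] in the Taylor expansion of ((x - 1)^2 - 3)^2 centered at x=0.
Expand to order 3: ((x - 1)^2 - 3)^2 = -4·x^3 + 8·x + 4 + O(x^4).
The coefficient of x^3 is -4.

Final answer: -4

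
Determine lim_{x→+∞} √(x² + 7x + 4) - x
This is an ∞ − ∞ indeterminate form.
Multiply and divide by the conjugate √(x²+7x + 4) + x; the x² terms cancel, leaving (7x + 4)/(√(x²+7x + 4)+x) → 7/2.
Limit = 7/2.

Final answer: 7/2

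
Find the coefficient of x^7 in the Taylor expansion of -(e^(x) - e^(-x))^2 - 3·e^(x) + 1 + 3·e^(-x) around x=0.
-1/840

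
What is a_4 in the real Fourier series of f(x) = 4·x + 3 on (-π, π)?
a_4 = (1/π) ∫_{-π}^{π} f(x)·cos(4x) dx.
Evaluate the integral (use parity and integration by parts as needed): a_4 = 0.

Final answer: 0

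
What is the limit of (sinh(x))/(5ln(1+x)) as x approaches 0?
Both numerator and denominator → 0 as x → 0; this is a 0/0 indeterminate form.
Expand each to leading order near x = 0: numerator ~ x, denominator ~ 5·x.
The limit of the ratio is 1/5.

Final answer: 1/5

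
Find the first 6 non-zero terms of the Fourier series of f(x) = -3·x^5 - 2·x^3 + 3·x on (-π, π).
(-690 - 6·π^4 + 116·π^2)·sin(x) + (-13·π^2 + 33/2 + 3·π^4)·sin(2·x) + (-2·π^4 - 2/27 + 28·π^2/9)·sin(3·x) + (-7·π^2/8 - 75/64 + 3·π^4/2)·sin(4·x) + (-6·π^4/5 + 726/625 + 4·π^2/25)·sin(5·x) + (-55/54 + π^2/9 + π^4)·sin(6·x)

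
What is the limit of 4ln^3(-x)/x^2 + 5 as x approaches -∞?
The quotient is an ∞/∞ indeterminate form as x → -∞.
Compare growth rates of the dominant terms (exponentials ≫ polynomials ≫ logarithms), or apply L'Hôpital's rule; the quotient → 0.
Adding the constant: 0 + 5 = 5. Limit = 5.

Final answer: 5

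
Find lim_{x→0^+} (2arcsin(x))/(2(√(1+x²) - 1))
Both numerator and denominator → 0 as x → 0^+; this is a 0/0 indeterminate form.
Expand each to leading order near x = 0: numerator ~ 2·x, denominator ~ x^2.
The limit of the ratio is ∞.

Final answer: ∞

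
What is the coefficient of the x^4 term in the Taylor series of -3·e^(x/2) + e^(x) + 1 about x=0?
Expand to order 4: -3·e^(x/2) + e^(x) + 1 = 13·x^4/384 + 5·x^3/48 + x^2/8 - x/2 - 1 + O(x^5).
The coefficient of x^4 is 13/384.

Final answer: 13/384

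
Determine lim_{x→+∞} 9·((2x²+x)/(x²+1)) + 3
Evaluate the dominant behaviour as x → +∞; each term tends to a finite value or vanishes.
Limit = 21.

Final answer: 21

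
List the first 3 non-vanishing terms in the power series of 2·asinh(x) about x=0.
3·x^5/20 - x^3/3 + 2·x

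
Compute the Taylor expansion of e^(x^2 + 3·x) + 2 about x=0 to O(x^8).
2917·x^7/560 + 1633·x^6/240 + 321·x^5/40 + 67·x^4/8 + 15·x^3/2 + 11·x^2/2 + 3·x + 3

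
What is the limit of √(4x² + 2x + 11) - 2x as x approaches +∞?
As x → +∞: multiply by the conjugate to get (2x+11)/(√(4x²+2x+11)+2x); the denominator ~ 4x, so the limit is 2/4 = 1/2.
Limit = 1/2.

Final answer: 1/2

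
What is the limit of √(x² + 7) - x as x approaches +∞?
This is an ∞ − ∞ indeterminate form.
Multiply and divide by the conjugate √(x²+7) + x; the x² terms cancel, leaving 7/(√(x²+7)+x) → 0.
Limit = 0.

Final answer: 0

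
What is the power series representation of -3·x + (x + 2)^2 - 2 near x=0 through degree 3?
x^2 + x + 2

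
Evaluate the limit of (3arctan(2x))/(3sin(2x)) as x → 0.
Both numerator and denominator → 0 as x → 0; this is a 0/0 indeterminate form.
Expand each to leading order near x = 0: numerator ~ 6·x, denominator ~ 6·x.
The limit of the ratio is 1.

Final answer: 1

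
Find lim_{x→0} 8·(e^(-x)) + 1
Direct substitution at x = 0 gives 9.

Final answer: 9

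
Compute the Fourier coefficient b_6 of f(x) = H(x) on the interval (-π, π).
b_6 = (1/π) ∫_{-π}^{π} f(x)·sin(6x) dx.
Evaluate the integral (use parity and integration by parts as needed): b_6 = 0.

Final answer: 0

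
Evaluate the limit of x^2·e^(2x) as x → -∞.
This is a 0·∞ indeterminate form at x → -∞.
Rewrite the product as x^2 / e^(-2x) (an ∞/∞ form) and apply L'Hôpital, or use the standard hierarchy e^(2|x|) ≫ |x^2| as x → -∞.
The indeterminate product → 0, so the limit = 0.

Final answer: 0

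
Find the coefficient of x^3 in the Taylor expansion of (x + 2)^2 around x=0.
Expand to order 3: (x + 2)^2 = x^2 + 4·x + 4 + O(x^4).
The coefficient of x^3 is 0.

Final answer: 0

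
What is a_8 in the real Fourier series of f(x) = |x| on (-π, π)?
a_8 = (1/π) ∫_{-π}^{π} f(x)·cos(8x) dx.
Evaluate the integral (use parity and integration by parts as needed): a_8 = 0.

Final answer: 0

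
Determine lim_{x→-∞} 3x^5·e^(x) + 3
The product is a 0·∞ indeterminate form at x → -∞.
Rewrite the product as 3x^5 / e^(-x) (an ∞/∞ form) and apply L'Hôpital, or use the standard hierarchy e^(|x|) ≫ |x^5| as x → -∞.
The indeterminate product → 0, so the limit = 3.

Final answer: 3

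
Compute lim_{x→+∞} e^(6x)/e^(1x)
This is an ∞/∞ indeterminate form as x → +∞.
Rewrite e^(6x)/e^(1x) = e^((6−1)x) = e^(5x); the exponent coefficient is 5 > 0 so e^(5x) → ∞.
Limit = ∞.

Final answer: ∞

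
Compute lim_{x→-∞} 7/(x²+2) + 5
Evaluate the dominant behaviour as x → -∞; each term tends to a finite value or vanishes.
Limit = 5.

Final answer: 5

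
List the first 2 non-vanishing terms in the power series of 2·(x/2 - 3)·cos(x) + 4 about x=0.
x - 2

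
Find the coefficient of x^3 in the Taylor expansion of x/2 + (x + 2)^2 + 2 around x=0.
Expand to order 3: x/2 + (x + 2)^2 + 2 = x^2 + 9·x/2 + 6 + O(x^4).
The coefficient of x^3 is 0.

Final answer: 0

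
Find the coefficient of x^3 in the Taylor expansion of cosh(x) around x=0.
Expand to order 3: cosh(x) = x^2/2 + 1 + O(x^4).
The coefficient of x^3 is 0.

Final answer: 0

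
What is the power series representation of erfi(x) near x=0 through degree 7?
x^7/(21·√(π)) + x^5/(5·√(π)) + 2·x^3/(3·√(π)) + 2·x/√(π)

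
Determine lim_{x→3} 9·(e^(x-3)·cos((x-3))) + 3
Direct substitution at x = 3 gives 12.

Final answer: 12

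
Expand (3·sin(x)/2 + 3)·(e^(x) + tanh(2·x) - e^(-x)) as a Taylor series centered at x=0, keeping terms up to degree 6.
847·x^6/120 + 257·x^5/20 - 9·x^4/2 - 7·x^3 + 6·x^2 + 12·x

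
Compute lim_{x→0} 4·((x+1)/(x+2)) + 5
Direct substitution at x = 0 gives 7.

Final answer: 7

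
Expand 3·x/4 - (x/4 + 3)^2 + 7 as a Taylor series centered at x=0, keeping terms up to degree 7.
-x^2/16 - 3·x/4 - 2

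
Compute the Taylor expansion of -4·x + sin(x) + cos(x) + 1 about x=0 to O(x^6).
x^5/120 + x^4/24 - x^3/6 - x^2/2 - 3·x + 2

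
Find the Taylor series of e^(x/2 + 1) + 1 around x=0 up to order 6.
e·x^6/46080 + e·x^5/3840 + e·x^4/384 + e·x^3/48 + e·x^2/8 + e·x/2 + 1 + e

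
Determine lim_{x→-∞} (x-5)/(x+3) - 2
Evaluate the dominant behaviour as x → -∞; each term tends to a finite value or vanishes.
Limit = -1.

Final answer: -1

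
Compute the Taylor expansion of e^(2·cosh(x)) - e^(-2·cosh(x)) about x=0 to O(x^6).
x^4·(-5·e^(-2)/12 + 7·e^(2)/12) + x^2·(e^(-2) + e^(2)) - e^(-2) + e^(2)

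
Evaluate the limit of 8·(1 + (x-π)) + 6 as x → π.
Direct substitution at x = π gives 14.

Final answer: 14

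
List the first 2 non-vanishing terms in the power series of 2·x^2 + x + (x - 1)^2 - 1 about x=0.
3·x^2 - x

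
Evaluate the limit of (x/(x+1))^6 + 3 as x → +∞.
As x → +∞: x/(x+1) = 1/(1 + 1/x) → 1, and the 6th power of a limit-1 base also → 1; with the additive constant, 1 + 3 = 4.
Limit = 4.

Final answer: 4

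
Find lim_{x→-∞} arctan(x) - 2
Evaluate the dominant behaviour as x → -∞; each term tends to a finite value or vanishes.
Limit = -2 - π/2.

Final answer: -2 - π/2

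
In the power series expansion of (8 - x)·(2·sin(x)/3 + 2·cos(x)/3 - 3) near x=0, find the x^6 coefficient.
Expand to order 6: (8 - x)·(2·sin(x)/3 + 2·cos(x)/3 - 3) = -7·x^6/540 + x^5/60 + x^4/3 - 5·x^3/9 - 10·x^2/3 + 23·x/3 - 56/3 + O(x^7).
The coefficient of x^6 is -7/540.

Final answer: -7/540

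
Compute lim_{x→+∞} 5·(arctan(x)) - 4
Evaluate the dominant behaviour as x → +∞; each term tends to a finite value or vanishes.
Limit = -4 + 5·π/2.

Final answer: -4 + 5·π/2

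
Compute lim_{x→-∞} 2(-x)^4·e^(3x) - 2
The product is a 0·∞ indeterminate form at x → -∞.
Rewrite the product as 2(-x)^4 / e^(-3x) (an ∞/∞ form) and apply L'Hôpital, or use the standard hierarchy e^(3|x|) ≫ |(-x)^4| as x → -∞.
The indeterminate product → 0, so the limit = -2.

Final answer: -2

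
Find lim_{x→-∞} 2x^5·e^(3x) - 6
The product is a 0·∞ indeterminate form at x → -∞.
Rewrite the product as 2x^5 / e^(-3x) (an ∞/∞ form) and apply L'Hôpital, or use the standard hierarchy e^(3|x|) ≫ |x^5| as x → -∞.
The indeterminate product → 0, so the limit = -6.

Final answer: -6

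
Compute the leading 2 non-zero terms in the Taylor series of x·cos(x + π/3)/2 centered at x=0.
-√(3)·x^2/4 + x/4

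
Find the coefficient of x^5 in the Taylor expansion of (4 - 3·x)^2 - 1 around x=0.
Expand to order 5: (4 - 3·x)^2 - 1 = 9·x^2 - 24·x + 15 + O(x^6).
The coefficient of x^5 is 0.

Final answer: 0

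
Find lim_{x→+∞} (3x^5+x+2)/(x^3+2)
This is an ∞/∞ indeterminate form as x → +∞.
Divide numerator and denominator by x^5 and let the lower-order terms vanish; the numerator's degree 5 exceeds the denominator's degree 3, so the quotient diverges.
Limit = ∞.

Final answer: ∞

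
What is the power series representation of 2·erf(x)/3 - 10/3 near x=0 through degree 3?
-4·x^3/(9·√(π)) + 4·x/(3·√(π)) - 10/3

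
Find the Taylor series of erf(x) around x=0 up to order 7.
-x^7/(21·√(π)) + x^5/(5·√(π)) - 2·x^3/(3·√(π)) + 2·x/√(π)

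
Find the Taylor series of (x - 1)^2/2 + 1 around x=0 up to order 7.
x^2/2 - x + 3/2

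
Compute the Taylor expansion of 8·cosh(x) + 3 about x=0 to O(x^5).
x^4/3 + 4·x^2 + 11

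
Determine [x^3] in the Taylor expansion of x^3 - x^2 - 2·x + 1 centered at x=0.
Expand to order 3: x^3 - x^2 - 2·x + 1 = x^3 - x^2 - 2·x + 1 + O(x^4).
The coefficient of x^3 is 1.

Final answer: 1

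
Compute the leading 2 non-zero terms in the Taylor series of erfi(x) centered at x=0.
2·x^3/(3·√(π)) + 2·x/√(π)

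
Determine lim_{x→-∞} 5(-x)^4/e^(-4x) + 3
The quotient is an ∞/∞ indeterminate form as x → -∞.
Compare growth rates of the dominant terms (exponentials ≫ polynomials ≫ logarithms), or apply L'Hôpital's rule; the quotient → 0.
Adding the constant: 0 + 3 = 3. Limit = 3.

Final answer: 3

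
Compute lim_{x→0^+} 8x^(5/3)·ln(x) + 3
The product is a 0·∞ indeterminate form at x → 0⁺.
Rewrite the product as 8·ln(x) / x^(-5/3) and apply L'Hôpital, or use the standard hierarchy x^(-5/3) ≫ |ln x| as x → 0⁺.
The indeterminate product → 0, so the limit = 3.

Final answer: 3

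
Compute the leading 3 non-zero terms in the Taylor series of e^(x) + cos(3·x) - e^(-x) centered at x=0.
-9·x^2/2 + 2·x + 1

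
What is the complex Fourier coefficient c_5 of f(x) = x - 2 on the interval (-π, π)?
Compute the real Fourier coefficients first: a_5 = 0, b_5 = 2/5.
Then c_5 = (a_5 − i·b_5)/2 = -i/5.

Final answer: -i/5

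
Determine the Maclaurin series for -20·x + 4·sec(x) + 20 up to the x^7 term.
61·x^6/180 + 5·x^4/6 + 2·x^2 - 20·x + 24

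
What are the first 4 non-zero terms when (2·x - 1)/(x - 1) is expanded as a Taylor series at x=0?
-x^3 - x^2 - x + 1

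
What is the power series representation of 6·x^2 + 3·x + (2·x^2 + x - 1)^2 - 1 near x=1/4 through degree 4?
33/64 + 7·(x - 1/4)/2 + 15·(x - 1/4)^2/2 + 8·(x - 1/4)^3 + 4·(x - 1/4)^4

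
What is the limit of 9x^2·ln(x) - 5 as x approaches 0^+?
The product is a 0·∞ indeterminate form at x → 0⁺.
Rewrite the product as 9·ln(x) / x^(-2) and apply L'Hôpital, or use the standard hierarchy x^(-2) ≫ |ln x| as x → 0⁺.
The indeterminate product → 0, so the limit = -5.

Final answer: -5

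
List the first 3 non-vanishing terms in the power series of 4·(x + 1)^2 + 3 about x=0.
4·x^2 + 8·x + 7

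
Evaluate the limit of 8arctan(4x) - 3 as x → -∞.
Evaluate the dominant behaviour as x → -∞; each term tends to a finite value or vanishes.
Limit = -4·π - 3.

Final answer: -4·π - 3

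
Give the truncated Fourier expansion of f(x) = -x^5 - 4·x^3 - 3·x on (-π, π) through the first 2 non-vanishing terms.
(-198 - 2·π^4 + 32·π^2)·sin(x) + (-π^2 + 9/2 + π^4)·sin(2·x)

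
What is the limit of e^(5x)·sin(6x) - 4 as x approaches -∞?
Evaluate the dominant behaviour as x → -∞; each term tends to a finite value or vanishes.
Limit = -4.

Final answer: -4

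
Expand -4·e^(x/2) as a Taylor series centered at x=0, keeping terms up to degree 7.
-x^7/161280 - x^6/11520 - x^5/960 - x^4/96 - x^3/12 - x^2/2 - 2·x - 4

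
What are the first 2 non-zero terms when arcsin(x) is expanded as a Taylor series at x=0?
x^3/6 + x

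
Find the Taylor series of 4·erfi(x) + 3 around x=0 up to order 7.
4·x^7/(21·√(π)) + 4·x^5/(5·√(π)) + 8·x^3/(3·√(π)) + 8·x/√(π) + 3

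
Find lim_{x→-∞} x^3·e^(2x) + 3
The product is a 0·∞ indeterminate form at x → -∞.
Rewrite the product as x^3 / e^(-2x) (an ∞/∞ form) and apply L'Hôpital, or use the standard hierarchy e^(2|x|) ≫ |x^3| as x → -∞.
The indeterminate product → 0, so the limit = 3.

Final answer: 3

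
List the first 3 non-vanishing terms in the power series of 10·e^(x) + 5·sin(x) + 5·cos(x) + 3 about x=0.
5·x^2/2 + 15·x + 18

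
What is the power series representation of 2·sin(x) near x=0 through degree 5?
x^5/60 - x^3/3 + 2·x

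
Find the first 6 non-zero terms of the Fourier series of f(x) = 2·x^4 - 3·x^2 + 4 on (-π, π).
(108 - 16·π^2)·cos(x) + (-9 + 4·π^2)·cos(2·x) + (68/27 - 16·π^2/9)·cos(3·x) + (-9/8 + π^2)·cos(4·x) + (396/625 - 16·π^2/25)·cos(5·x) - π^2 + 4 + 2·π^4/5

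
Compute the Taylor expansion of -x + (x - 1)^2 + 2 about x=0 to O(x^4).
x^2 - 3·x + 3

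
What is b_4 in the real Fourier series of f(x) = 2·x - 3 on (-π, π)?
b_4 = (1/π) ∫_{-π}^{π} f(x)·sin(4x) dx.
Evaluate the integral (use parity and integration by parts as needed): b_4 = -1.

Final answer: -1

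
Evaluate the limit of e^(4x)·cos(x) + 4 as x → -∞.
Evaluate the dominant behaviour as x → -∞; each term tends to a finite value or vanishes.
Limit = 4.

Final answer: 4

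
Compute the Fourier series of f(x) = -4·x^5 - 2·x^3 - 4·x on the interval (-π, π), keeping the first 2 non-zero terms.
(-944 - 8·π^4 + 156·π^2)·sin(x) + (-18·π^2 + 31 + 4·π^4)·sin(2·x)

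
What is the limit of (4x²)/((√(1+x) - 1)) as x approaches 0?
Both numerator and denominator → 0 as x → 0; this is a 0/0 indeterminate form.
Expand each to leading order near x = 0: numerator ~ 4·x^2, denominator ~ x/2.
The limit of the ratio is 0.

Final answer: 0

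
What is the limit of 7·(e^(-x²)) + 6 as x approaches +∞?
Evaluate the dominant behaviour as x → +∞; each term tends to a finite value or vanishes.
Limit = 6.

Final answer: 6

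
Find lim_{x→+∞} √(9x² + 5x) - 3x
As x → +∞: multiply by the conjugate to get (5x)/(√(9x²+5x)+3x); the denominator ~ 6x, so the limit is 5/6.
Limit = 5/6.

Final answer: 5/6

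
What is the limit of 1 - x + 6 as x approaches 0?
Direct substitution at x = 0 gives 7.

Final answer: 7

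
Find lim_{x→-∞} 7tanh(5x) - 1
Evaluate the dominant behaviour as x → -∞; each term tends to a finite value or vanishes.
Limit = -8.

Final answer: -8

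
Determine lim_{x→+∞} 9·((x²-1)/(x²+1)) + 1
Evaluate the dominant behaviour as x → +∞; each term tends to a finite value or vanishes.
Limit = 10.

Final answer: 10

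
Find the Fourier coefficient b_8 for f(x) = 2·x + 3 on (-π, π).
b_8 = (1/π) ∫_{-π}^{π} f(x)·sin(8x) dx.
Evaluate the integral (use parity and integration by parts as needed): b_8 = -1/2.

Final answer: -1/2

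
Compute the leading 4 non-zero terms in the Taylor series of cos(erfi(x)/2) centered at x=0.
x^6·(-7/(45·π) - 1/(720·π^3) + 1/(18·π^2)) + x^4·(-1/(3·π) + 1/(24·π^2)) - x^2/(2·π) + 1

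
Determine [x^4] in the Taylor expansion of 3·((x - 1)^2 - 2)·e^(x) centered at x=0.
Expand to order 4: 3·((x - 1)^2 - 2)·e^(x) = 3·x^4/8 - x^3/2 - 9·x^2/2 - 9·x - 3 + O(x^5).
The coefficient of x^4 is 3/8.

Final answer: 3/8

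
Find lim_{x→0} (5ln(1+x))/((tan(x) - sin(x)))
Both numerator and denominator → 0 as x → 0; this is a 0/0 indeterminate form.
Expand each to leading order near x = 0: numerator ~ 5·x, denominator ~ x^3/2.
The limit of the ratio is ∞.

Final answer: ∞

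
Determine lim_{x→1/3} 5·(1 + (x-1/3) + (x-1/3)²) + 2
Direct substitution at x = 1/3 gives 7.

Final answer: 7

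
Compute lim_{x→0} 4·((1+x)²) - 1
Direct substitution at x = 0 gives 3.

Final answer: 3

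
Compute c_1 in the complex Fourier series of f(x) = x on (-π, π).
Compute the real Fourier coefficients first: a_1 = 0, b_1 = 2.
Then c_1 = (a_1 − i·b_1)/2 = -i.

Final answer: -i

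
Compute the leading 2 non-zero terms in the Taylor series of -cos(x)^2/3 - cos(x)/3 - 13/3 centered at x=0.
x^2/2 - 5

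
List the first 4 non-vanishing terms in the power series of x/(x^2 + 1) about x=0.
-x^7 + x^5 - x^3 + x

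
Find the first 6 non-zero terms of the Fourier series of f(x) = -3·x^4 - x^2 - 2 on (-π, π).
(-140 + 24·π^2)·cos(x) + (8 - 6·π^2)·cos(2·x) + (-4/3 + 8·π^2/3)·cos(3·x) + (5/16 - 3·π^2/2)·cos(4·x) + (-44/625 + 24·π^2/25)·cos(5·x) - 3·π^4/5 - π^2/3 - 2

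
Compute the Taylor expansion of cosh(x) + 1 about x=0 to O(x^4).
x^2/2 + 2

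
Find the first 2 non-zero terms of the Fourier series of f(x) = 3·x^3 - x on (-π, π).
(-38 + 6·π^2)·sin(x) + (11/2 - 3·π^2)·sin(2·x)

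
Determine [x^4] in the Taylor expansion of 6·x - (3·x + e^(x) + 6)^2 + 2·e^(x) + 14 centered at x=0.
Expand to order 4: 6·x - (3·x + e^(x) + 6)^2 + 2·e^(x) + 14 = -25·x^4/12 - 6·x^3 - 22·x^2 - 48·x - 33 + O(x^5).
The coefficient of x^4 is -25/12.

Final answer: -25/12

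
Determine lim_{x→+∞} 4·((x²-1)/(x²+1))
Evaluate the dominant behaviour as x → +∞; each term tends to a finite value or vanishes.
Limit = 4.

Final answer: 4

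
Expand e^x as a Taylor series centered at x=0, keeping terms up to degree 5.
x^5/120 + x^4/24 + x^3/6 + x^2/2 + x + 1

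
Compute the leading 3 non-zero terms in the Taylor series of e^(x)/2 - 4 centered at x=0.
x^2/4 + x/2 - 7/2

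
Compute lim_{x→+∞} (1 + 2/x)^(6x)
As x → +∞: write (1 + 2/x)^(6x) = ((1 + 2/x)^x)^6 → (e^2)^6 = e^12.
Limit = e^(12).

Final answer: e^(12)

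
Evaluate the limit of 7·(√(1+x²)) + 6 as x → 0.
Direct substitution at x = 0 gives 13.

Final answer: 13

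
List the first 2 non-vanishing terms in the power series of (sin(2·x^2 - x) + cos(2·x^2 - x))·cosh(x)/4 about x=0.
1/4 - x/4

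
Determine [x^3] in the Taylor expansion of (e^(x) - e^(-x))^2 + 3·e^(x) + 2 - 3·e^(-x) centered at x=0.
1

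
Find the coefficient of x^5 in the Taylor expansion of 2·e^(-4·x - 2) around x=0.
Expand to order 5: 2·e^(-4·x - 2) = -256·x^5·e^(-2)/15 + 64·x^4·e^(-2)/3 - 64·x^3·e^(-2)/3 + 16·x^2·e^(-2) - 8·x·e^(-2) + 2·e^(-2) + O(x^6).
The coefficient of x^5 is -256·e^(-2)/15.

Final answer: -256·e^(-2)/15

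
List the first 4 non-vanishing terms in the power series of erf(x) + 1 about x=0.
x^5/(5·√(π)) - 2·x^3/(3·√(π)) + 2·x/√(π) + 1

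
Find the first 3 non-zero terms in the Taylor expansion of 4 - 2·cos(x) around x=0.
-x^4/12 + x^2 + 2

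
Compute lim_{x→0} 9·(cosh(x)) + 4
Direct substitution at x = 0 gives 13.

Final answer: 13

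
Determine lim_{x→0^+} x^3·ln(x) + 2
The product is a 0·∞ indeterminate form at x → 0⁺.
Rewrite the product as ln(x) / x^(-3) and apply L'Hôpital, or use the standard hierarchy x^(-3) ≫ |ln x| as x → 0⁺.
The indeterminate product → 0, so the limit = 2.

Final answer: 2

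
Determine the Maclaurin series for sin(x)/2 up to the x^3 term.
-x^3/12 + x/2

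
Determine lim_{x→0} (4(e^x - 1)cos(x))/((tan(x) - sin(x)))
Both numerator and denominator → 0 as x → 0; this is a 0/0 indeterminate form.
Expand each to leading order near x = 0: numerator ~ 4·x, denominator ~ x^3/2.
The limit of the ratio is ∞.

Final answer: ∞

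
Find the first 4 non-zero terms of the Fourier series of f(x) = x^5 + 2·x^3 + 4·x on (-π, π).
(-36·π^2 + 2·π^4 + 224)·sin(x) + (-π^4 - 17/2 + 3·π^2)·sin(2·x) + (-4·π^2/27 + 224/81 + 2·π^4/3)·sin(3·x) + (-π^4/2 - 3·π^2/8 - 119/64)·sin(4·x)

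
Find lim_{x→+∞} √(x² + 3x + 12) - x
This is an ∞ − ∞ indeterminate form.
Multiply and divide by the conjugate √(x²+3x + 12) + x; the x² terms cancel, leaving (3x + 12)/(√(x²+3x + 12)+x) → 3/2.
Limit = 3/2.

Final answer: 3/2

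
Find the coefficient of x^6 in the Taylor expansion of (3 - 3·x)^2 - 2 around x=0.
Expand to order 6: (3 - 3·x)^2 - 2 = 9·x^2 - 18·x + 7 + O(x^7).
The coefficient of x^6 is 0.

Final answer: 0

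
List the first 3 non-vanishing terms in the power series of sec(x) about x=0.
5·x^4/24 + x^2/2 + 1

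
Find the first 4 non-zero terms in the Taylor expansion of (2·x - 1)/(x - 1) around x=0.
-x^3 - x^2 - x + 1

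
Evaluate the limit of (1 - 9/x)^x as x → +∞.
As x → +∞: this is the defining limit (1 - 9/x)^x → e^(-9).
Limit = e^(-9).

Final answer: e^(-9)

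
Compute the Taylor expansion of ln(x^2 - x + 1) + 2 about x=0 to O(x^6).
-x^5/5 + x^4/4 + 2·x^3/3 + x^2/2 - x + 2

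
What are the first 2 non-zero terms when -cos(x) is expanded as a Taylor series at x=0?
x^2/2 - 1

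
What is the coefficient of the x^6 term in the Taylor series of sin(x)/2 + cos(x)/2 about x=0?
Expand to order 6: sin(x)/2 + cos(x)/2 = -x^6/1440 + x^5/240 + x^4/48 - x^3/12 - x^2/4 + x/2 + 1/2 + O(x^7).
The coefficient of x^6 is -1/1440.

Final answer: -1/1440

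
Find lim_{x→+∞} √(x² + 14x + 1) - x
This is an ∞ − ∞ indeterminate form.
Multiply and divide by the conjugate √(x²+14x + 1) + x; the x² terms cancel, leaving (14x + 1)/(√(x²+14x + 1)+x) → 14/2 = 7.
Limit = 7.

Final answer: 7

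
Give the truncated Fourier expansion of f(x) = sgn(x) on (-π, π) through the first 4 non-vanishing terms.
4·sin(x)/π + 4·sin(3·x)/(3·π) + 4·sin(5·x)/(5·π) + 4·sin(7·x)/(7·π)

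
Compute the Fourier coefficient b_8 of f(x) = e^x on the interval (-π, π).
b_8 = (1/π) ∫_{-π}^{π} f(x)·sin(8x) dx.
Evaluate the integral (use parity and integration by parts as needed): b_8 = (8 - 8·e^(2·π))·e^(-π)/(65·π).

Final answer: (8 - 8·e^(2·π))·e^(-π)/(65·π)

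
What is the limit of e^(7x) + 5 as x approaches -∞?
Evaluate the dominant behaviour as x → -∞; each term tends to a finite value or vanishes.
Limit = 5.

Final answer: 5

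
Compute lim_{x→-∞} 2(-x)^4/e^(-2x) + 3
The quotient is an ∞/∞ indeterminate form as x → -∞.
Compare growth rates of the dominant terms (exponentials ≫ polynomials ≫ logarithms), or apply L'Hôpital's rule; the quotient → 0.
Adding the constant: 0 + 3 = 3. Limit = 3.

Final answer: 3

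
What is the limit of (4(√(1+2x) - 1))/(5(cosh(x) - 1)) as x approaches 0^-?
Both numerator and denominator → 0 as x → 0^-; this is a 0/0 indeterminate form.
Expand each to leading order near x = 0: numerator ~ 4·x, denominator ~ 5·x^2/2.
The limit of the ratio is -∞.

Final answer: -∞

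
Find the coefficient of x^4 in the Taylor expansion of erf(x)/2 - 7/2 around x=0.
Expand to order 4: erf(x)/2 - 7/2 = -x^3/(3·√(π)) + x/√(π) - 7/2 + O(x^5).
The coefficient of x^4 is 0.

Final answer: 0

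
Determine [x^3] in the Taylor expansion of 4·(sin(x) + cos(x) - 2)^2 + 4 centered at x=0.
Expand to order 3: 4·(sin(x) + cos(x) - 2)^2 + 4 = -8·x^3/3 + 8·x^2 - 8·x + 8 + O(x^4).
The coefficient of x^3 is -8/3.

Final answer: -8/3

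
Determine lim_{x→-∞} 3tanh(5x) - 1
Evaluate the dominant behaviour as x → -∞; each term tends to a finite value or vanishes.
Limit = -4.

Final answer: -4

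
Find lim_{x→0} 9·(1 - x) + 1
Direct substitution at x = 0 gives 10.

Final answer: 10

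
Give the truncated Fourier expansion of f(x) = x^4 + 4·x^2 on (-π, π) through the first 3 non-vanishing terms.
(32 - 8·π^2)·cos(x) + (1 + 2·π^2)·cos(2·x) + 4·π^2/3 + π^4/5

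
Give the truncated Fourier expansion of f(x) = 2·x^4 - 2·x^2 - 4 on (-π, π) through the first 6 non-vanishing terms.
(104 - 16·π^2)·cos(x) + (-8 + 4·π^2)·cos(2·x) + (56/27 - 16·π^2/9)·cos(3·x) + (-7/8 + π^2)·cos(4·x) + (296/625 - 16·π^2/25)·cos(5·x) - 2·π^2/3 - 4 + 2·π^4/5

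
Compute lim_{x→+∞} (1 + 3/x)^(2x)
As x → +∞: write (1 + 3/x)^(2x) = ((1 + 3/x)^x)^2 → (e^3)^2 = e^6.
Limit = e^(6).

Final answer: e^(6)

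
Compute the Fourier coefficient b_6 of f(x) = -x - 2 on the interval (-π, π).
b_6 = (1/π) ∫_{-π}^{π} f(x)·sin(6x) dx.
Evaluate the integral (use parity and integration by parts as needed): b_6 = 1/3.

Final answer: 1/3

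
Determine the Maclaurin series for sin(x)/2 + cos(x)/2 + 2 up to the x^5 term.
x^5/240 + x^4/48 - x^3/12 - x^2/4 + x/2 + 5/2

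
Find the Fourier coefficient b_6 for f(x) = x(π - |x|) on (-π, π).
b_6 = (1/π) ∫_{-π}^{π} f(x)·sin(6x) dx.
Evaluate the integral (use parity and integration by parts as needed): b_6 = 0.

Final answer: 0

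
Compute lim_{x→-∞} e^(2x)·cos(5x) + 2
Evaluate the dominant behaviour as x → -∞; each term tends to a finite value or vanishes.
Limit = 2.

Final answer: 2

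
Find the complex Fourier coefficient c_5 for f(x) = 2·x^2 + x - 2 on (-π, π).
Compute the real Fourier coefficients first: a_5 = -8/25, b_5 = 2/5.
Then c_5 = (a_5 − i·b_5)/2 = -4/25 - i/5.

Final answer: -4/25 - i/5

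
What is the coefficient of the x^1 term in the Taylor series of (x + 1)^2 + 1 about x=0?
Expand to order 1: (x + 1)^2 + 1 = 2·x + 2 + O(x^2).
The coefficient of x^1 is 2.

Final answer: 2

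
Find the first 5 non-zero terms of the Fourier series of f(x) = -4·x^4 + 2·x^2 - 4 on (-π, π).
(-200 + 32·π^2)·cos(x) + (14 - 8·π^2)·cos(2·x) + (-88/27 + 32·π^2/9)·cos(3·x) + (5/4 - 2·π^2)·cos(4·x) - 4·π^4/5 - 4 + 2·π^2/3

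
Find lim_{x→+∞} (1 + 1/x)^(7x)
As x → +∞: write (1 + 1/x)^(7x) = ((1 + 1/x)^x)^7 → (e^1)^7 = e^7.
Limit = e^(7).

Final answer: e^(7)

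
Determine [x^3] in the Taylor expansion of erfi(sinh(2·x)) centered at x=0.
Expand to order 3: erfi(sinh(2·x)) = 8·x^3/√(π) + 4·x/√(π) + O(x^4).
The coefficient of x^3 is 8/√(π).

Final answer: 8/√(π)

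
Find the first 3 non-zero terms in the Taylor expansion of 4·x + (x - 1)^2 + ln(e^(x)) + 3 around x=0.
x^2 + 3·x + 4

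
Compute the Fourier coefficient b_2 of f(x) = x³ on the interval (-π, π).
b_2 = (1/π) ∫_{-π}^{π} f(x)·sin(2x) dx.
Evaluate the integral (use parity and integration by parts as needed): b_2 = 3/2 - π^2.

Final answer: 3/2 - π^2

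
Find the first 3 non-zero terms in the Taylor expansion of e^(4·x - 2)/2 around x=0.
4·x^2·e^(-2) + 2·x·e^(-2) + e^(-2)/2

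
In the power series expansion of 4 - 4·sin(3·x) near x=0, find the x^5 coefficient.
Expand to order 5: 4 - 4·sin(3·x) = -81·x^5/10 + 18·x^3 - 12·x + 4 + O(x^6).
The coefficient of x^5 is -81/10.

Final answer: -81/10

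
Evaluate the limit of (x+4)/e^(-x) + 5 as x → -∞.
The quotient is an ∞/∞ indeterminate form as x → -∞.
Compare growth rates of the dominant terms (exponentials ≫ polynomials ≫ logarithms), or apply L'Hôpital's rule; the quotient → 0.
Adding the constant: 0 + 5 = 5. Limit = 5.

Final answer: 5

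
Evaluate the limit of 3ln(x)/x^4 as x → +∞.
This is an ∞/∞ indeterminate form as x → +∞.
The polynomial denominator x^4 dominates the logarithmic numerator (any positive power of x ≫ ln(x) as x → ∞), so the quotient → 0.
Limit = 0.

Final answer: 0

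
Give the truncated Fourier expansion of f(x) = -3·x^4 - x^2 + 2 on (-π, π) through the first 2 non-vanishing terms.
(-140 + 24·π^2)·cos(x) - 3·π^4/5 - π^2/3 + 2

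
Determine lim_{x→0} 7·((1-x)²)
Direct substitution at x = 0 gives 7.

Final answer: 7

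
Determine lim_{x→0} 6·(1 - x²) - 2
Direct substitution at x = 0 gives 4.

Final answer: 4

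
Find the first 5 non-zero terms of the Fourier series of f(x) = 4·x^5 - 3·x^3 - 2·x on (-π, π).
(-166·π^2 + 8·π^4 + 992)·sin(x) + (-4·π^4 - 65/2 + 23·π^2)·sin(2·x) + (-214·π^2/27 + 320/81 + 8·π^4/3)·sin(3·x) + (-2·π^4 - 1/2 + 4·π^2)·sin(4·x) + (-62·π^2/25 - 128/625 + 8·π^4/5)·sin(5·x)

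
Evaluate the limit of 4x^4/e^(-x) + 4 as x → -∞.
The quotient is an ∞/∞ indeterminate form as x → -∞.
Compare growth rates of the dominant terms (exponentials ≫ polynomials ≫ logarithms), or apply L'Hôpital's rule; the quotient → 0.
Adding the constant: 0 + 4 = 4. Limit = 4.

Final answer: 4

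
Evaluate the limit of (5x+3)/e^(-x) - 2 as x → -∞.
The quotient is an ∞/∞ indeterminate form as x → -∞.
Compare growth rates of the dominant terms (exponentials ≫ polynomials ≫ logarithms), or apply L'Hôpital's rule; the quotient → 0.
Adding the constant: 0 - 2 = -2. Limit = -2.

Final answer: -2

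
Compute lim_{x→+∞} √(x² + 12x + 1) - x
As x → +∞: multiply by the conjugate to get (12x+1)/(√(x²+12x+1)+x); the denominator ~ 2x, so the limit is 12/2 = 6.
Limit = 6.

Final answer: 6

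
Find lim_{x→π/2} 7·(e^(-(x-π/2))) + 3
Direct substitution at x = π/2 gives 10.

Final answer: 10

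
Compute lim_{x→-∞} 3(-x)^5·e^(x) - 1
The product is a 0·∞ indeterminate form at x → -∞.
Rewrite the product as 3(-x)^5 / e^(-x) (an ∞/∞ form) and apply L'Hôpital, or use the standard hierarchy e^(|x|) ≫ |(-x)^5| as x → -∞.
The indeterminate product → 0, so the limit = -1.

Final answer: -1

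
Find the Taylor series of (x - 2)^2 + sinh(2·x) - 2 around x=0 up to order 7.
8·x^7/315 + 4·x^5/15 + 4·x^3/3 + x^2 - 2·x + 2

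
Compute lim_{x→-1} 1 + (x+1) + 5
Direct substitution at x = -1 gives 6.

Final answer: 6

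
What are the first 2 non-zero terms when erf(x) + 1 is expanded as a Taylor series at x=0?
2·x/√(π) + 1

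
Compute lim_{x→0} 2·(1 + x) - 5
Direct substitution at x = 0 gives -3.

Final answer: -3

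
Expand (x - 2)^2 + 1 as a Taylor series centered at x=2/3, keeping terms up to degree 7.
25/9 - 8·(x - 2/3)/3 + (x - 2/3)^2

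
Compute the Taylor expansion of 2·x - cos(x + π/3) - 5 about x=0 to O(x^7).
x^6/1440 + √(3)·x^5/240 - x^4/48 - √(3)·x^3/12 + x^2/4 + x·(√(3)/2 + 2) - 11/2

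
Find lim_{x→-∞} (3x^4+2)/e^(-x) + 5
The quotient is an ∞/∞ indeterminate form as x → -∞.
Compare growth rates of the dominant terms (exponentials ≫ polynomials ≫ logarithms), or apply L'Hôpital's rule; the quotient → 0.
Adding the constant: 0 + 5 = 5. Limit = 5.

Final answer: 5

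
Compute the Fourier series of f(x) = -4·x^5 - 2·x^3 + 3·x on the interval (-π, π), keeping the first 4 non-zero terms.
(-930 - 8·π^4 + 156·π^2)·sin(x) + (-18·π^2 + 24 + 4·π^4)·sin(2·x) + (-8·π^4/3 - 86/81 + 124·π^2/27)·sin(3·x) + (-3·π^2/2 - 15/16 + 2·π^4)·sin(4·x)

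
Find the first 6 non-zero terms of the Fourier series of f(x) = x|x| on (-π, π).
(-8 + 2·π^2)·sin(x)/π - π·sin(2·x) + (-8 + 18·π^2)·sin(3·x)/(27·π) - π·sin(4·x)/2 + (-8 + 50·π^2)·sin(5·x)/(125·π) - π·sin(6·x)/3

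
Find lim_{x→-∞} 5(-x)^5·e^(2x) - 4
The product is a 0·∞ indeterminate form at x → -∞.
Rewrite the product as 5(-x)^5 / e^(-2x) (an ∞/∞ form) and apply L'Hôpital, or use the standard hierarchy e^(2|x|) ≫ |(-x)^5| as x → -∞.
The indeterminate product → 0, so the limit = -4.

Final answer: -4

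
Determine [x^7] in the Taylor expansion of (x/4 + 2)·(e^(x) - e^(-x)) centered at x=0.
Expand to order 7: (x/4 + 2)·(e^(x) - e^(-x)) = x^7/1260 + x^6/240 + x^5/30 + x^4/12 + 2·x^3/3 + x^2/2 + 4·x + O(x^8).
The coefficient of x^7 is 1/1260.

Final answer: 1/1260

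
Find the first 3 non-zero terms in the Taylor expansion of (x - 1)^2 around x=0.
x^2 - 2·x + 1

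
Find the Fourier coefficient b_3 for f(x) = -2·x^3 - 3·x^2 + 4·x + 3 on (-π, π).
b_3 = (1/π) ∫_{-π}^{π} f(x)·sin(3x) dx.
Evaluate the integral (use parity and integration by parts as needed): b_3 = 32/9 - 4·π^2/3.

Final answer: 32/9 - 4·π^2/3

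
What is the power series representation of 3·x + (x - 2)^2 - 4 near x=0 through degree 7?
x^2 - x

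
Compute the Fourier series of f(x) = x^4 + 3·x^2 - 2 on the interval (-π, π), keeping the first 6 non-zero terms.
(36 - 8·π^2)·cos(x) + 2·π^2·cos(2·x) + (-8·π^2/9 - 20/27)·cos(3·x) + (9/16 + π^2/2)·cos(4·x) + (-8·π^2/25 - 252/625)·cos(5·x) - 2 + π^2 + π^4/5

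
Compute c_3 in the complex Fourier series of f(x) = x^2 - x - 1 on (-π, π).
Compute the real Fourier coefficients first: a_3 = -4/9, b_3 = -2/3.
Then c_3 = (a_3 − i·b_3)/2 = -2/9 + i/3.

Final answer: -2/9 + i/3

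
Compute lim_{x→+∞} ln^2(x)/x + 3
The quotient is an ∞/∞ indeterminate form as x → +∞.
The polynomial denominator x dominates the logarithmic numerator (any positive power of x ≫ ln^2(x) as x → ∞), so the quotient → 0.
Adding the constant: 0 + 3 = 3. Limit = 3.

Final answer: 3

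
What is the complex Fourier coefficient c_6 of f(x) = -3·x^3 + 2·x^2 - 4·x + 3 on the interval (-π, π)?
Compute the real Fourier coefficients first: a_6 = 2/9, b_6 = 7/6 + π^2.
Then c_6 = (a_6 − i·b_6)/2 = 1/9 - i·π^2/2 - 7·i/12.

Final answer: 1/9 - i·π^2/2 - 7·i/12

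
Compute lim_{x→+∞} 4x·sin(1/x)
As x → +∞: let u = 1/x → 0⁺; then 4·x·sin(1/x) = 4·1·sin(u)/u → 4·1·1 = 4.
Limit = 4.

Final answer: 4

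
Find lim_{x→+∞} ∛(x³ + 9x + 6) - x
This is an ∞ − ∞ indeterminate form.
Multiply by (A² + AB + B²)/(A² + AB + B²) where A = ∛(x³+9x + 6), B = x to use A³ − B³ = (A−B)(A²+AB+B²); the x³ terms cancel, leaving (9x + 6)/(A²+AB+B²) with denominator ~ 3x², so the limit is 0.
Limit = 0.

Final answer: 0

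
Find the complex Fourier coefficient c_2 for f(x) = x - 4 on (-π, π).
Compute the real Fourier coefficients first: a_2 = 0, b_2 = -1.
Then c_2 = (a_2 − i·b_2)/2 = i/2.

Final answer: i/2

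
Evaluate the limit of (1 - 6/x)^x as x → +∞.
As x → +∞: this is the defining limit (1 - 6/x)^x → e^(-6).
Limit = e^(-6).

Final answer: e^(-6)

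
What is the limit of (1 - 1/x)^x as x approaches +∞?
As x → +∞: this is the defining limit (1 - 1/x)^x → e^(-1).
Limit = e^(-1).

Final answer: e^(-1)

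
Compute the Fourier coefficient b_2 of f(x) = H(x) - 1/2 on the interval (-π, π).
b_2 = (1/π) ∫_{-π}^{π} f(x)·sin(2x) dx.
Evaluate the integral (use parity and integration by parts as needed): b_2 = 0.

Final answer: 0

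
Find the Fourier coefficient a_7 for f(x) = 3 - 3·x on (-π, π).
a_7 = (1/π) ∫_{-π}^{π} f(x)·cos(7x) dx.
Evaluate the integral (use parity and integration by parts as needed): a_7 = 0.

Final answer: 0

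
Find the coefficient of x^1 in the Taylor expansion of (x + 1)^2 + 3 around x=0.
Expand to order 1: (x + 1)^2 + 3 = 2·x + 4 + O(x^2).
The coefficient of x^1 is 2.

Final answer: 2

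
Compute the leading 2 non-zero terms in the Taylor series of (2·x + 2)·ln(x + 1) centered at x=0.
x^2 + 2·x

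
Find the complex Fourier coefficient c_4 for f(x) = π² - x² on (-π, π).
Compute the real Fourier coefficients first: a_4 = -1/4, b_4 = 0.
Then c_4 = (a_4 − i·b_4)/2 = -1/8.

Final answer: -1/8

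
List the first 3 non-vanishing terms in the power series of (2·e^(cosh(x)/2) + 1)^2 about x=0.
x^4·(1 + 2·e^(1/2))^2·(e/(4·(1 + 2·e^(1/2))^2) + 5·e^(1/2)/(24·(1 + 2·e^(1/2)))) + x^2·(1 + 2·e^(1/2))·e^(1/2) + (1 + 2·e^(1/2))^2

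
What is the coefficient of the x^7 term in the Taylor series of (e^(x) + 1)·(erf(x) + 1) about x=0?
Expand to order 7: (e^(x) + 1)·(erf(x) + 1) = x^7·(1/5040 - 17/(840·√(π))) + x^6·(1/720 + 19/(180·√(π))) + x^5·(1/120 + 3/(20·√(π))) + x^4·(1/24 - 1/(3·√(π))) + x^3·(1/6 - 1/(3·√(π))) + x^2·(1/2 + 2/√(π)) + x·(1 + 4/√(π)) + 2 + O(x^8).
The coefficient of x^7 is 1/5040 - 17/(840·√(π)).

Final answer: 1/5040 - 17/(840·√(π))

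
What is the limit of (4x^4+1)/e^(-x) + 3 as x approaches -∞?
The quotient is an ∞/∞ indeterminate form as x → -∞.
Compare growth rates of the dominant terms (exponentials ≫ polynomials ≫ logarithms), or apply L'Hôpital's rule; the quotient → 0.
Adding the constant: 0 + 3 = 3. Limit = 3.

Final answer: 3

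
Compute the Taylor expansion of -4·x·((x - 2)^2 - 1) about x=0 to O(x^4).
-4·x^3 + 16·x^2 - 12·x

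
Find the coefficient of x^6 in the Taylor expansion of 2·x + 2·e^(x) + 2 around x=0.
Expand to order 6: 2·x + 2·e^(x) + 2 = x^6/360 + x^5/60 + x^4/12 + x^3/3 + x^2 + 4·x + 4 + O(x^7).
The coefficient of x^6 is 1/360.

Final answer: 1/360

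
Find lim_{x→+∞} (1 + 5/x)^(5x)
As x → +∞: write (1 + 5/x)^(5x) = ((1 + 5/x)^x)^5 → (e^5)^5 = e^25.
Limit = e^(25).

Final answer: e^(25)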